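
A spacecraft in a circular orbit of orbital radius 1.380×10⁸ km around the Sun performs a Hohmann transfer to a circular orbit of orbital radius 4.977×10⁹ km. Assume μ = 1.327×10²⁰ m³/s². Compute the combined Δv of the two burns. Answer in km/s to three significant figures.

r₁ = 1.380×10⁸ km = 1.380×10¹¹ m.
r₂ = 4.977×10⁹ km = 4.977×10¹² m.
Transfer ellipse a_t = (r₁ + r₂)/2 = 2.558×10¹² m.
At r₁: circular v_c1 = √(μ/r₁) = 31010 m/s; transfer-perihelion v_p = √[μ(2/r₁ − 1/a_t)] = 43260 m/s.
Δv₁ = v_p − v_c1 = 12250 m/s.
At r₂: circular v_c2 = √(μ/r₂) = 5164 m/s; transfer-aphelion v_a = √[μ(2/r₂ − 1/a_t)] = 1199 m/s.
Δv₂ = v_c2 − v_a = 3964 m/s.
Total Δv = Δv₁ + Δv₂ = 16210 m/s = 16.21 km/s.

Δv_total ≈ 16.2 km/s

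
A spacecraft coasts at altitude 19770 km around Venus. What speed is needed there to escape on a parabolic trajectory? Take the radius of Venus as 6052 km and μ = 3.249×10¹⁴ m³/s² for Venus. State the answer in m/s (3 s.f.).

v_esc ≈ 5020 m/s

r = 6052 + 19770 = 25822 km = 2.5822×10⁷ m.
Escape speed v_esc = √(2μ/r) = √(2 × 3.249×10¹⁴ / 2.582×10⁷) = √(2.516×10⁷) = 5016 m/s.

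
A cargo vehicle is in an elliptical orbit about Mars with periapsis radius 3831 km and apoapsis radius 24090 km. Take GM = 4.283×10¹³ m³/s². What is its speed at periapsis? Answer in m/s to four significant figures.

Semi-major axis a = (r_p + r_a)/2 = 13960 km = 1.396×10⁷ m.
Vis-viva: v² = μ(2/r − 1/a) = 4.283×10¹³ × (5.221×10⁻⁷ − 7.163×10⁻⁸) = 1.929×10⁷ m²/s².
v = 4392 m/s.

v ≈ 4392 m/s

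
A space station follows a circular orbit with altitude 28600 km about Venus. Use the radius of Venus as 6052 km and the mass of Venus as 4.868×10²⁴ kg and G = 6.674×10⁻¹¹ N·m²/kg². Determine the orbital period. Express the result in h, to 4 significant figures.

μ = GM = 6.674×10⁻¹¹ × 4.868×10²⁴ = 3.249×10¹⁴ m³/s².
r = 6052 + 28600 = 34652 km = 3.4652×10⁷ m.
Kepler's third law: T = 2π√(r³/μ) = 2π√((3.465×10⁷)³ / 3.249×10¹⁴).
r³/μ = 1.281×10⁸ s², so T = 2π × 1.132×10⁴ = 7.111×10⁴ s.
Converting: 7.111×10⁴ s ÷ 3600 = 19.75 h.

T ≈ 19.75 h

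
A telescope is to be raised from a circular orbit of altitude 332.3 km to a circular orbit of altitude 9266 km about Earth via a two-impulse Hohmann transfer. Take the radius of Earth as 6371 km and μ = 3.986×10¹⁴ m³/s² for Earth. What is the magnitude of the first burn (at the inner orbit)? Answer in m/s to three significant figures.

Δv ≈ 1410 m/s

r₁ = 6371 + 332.3 = 6703.3 km = 6.7033×10⁶ m.
r₂ = 6371 + 9266 = 15637 km = 1.5637×10⁷ m.
Transfer ellipse a_t = (r₁ + r₂)/2 = 1.117×10⁷ m.
At r₁: circular v_c1 = √(μ/r₁) = 7711 m/s; transfer-perigee v_p = √[μ(2/r₁ − 1/a_t)] = 9124 m/s.
Δv₁ = v_p − v_c1 = 1412 m/s.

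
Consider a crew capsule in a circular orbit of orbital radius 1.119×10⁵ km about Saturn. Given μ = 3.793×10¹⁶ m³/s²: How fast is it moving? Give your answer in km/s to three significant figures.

v ≈ 18.4 km/s

r = 1.119×10⁵ km = 1.119×10⁸ m.
For a circular orbit v = √(μ/r) = √(3.793×10¹⁶ / 1.119×10⁸) = √(3.390×10⁸) = 18410 m/s.
That is 18.41 km/s.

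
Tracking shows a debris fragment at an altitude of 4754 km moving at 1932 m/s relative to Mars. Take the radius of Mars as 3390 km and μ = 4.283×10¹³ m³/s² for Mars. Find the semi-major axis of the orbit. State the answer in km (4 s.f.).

r = 3390 + 4754 = 8144.0 km = 8.144×10⁶ m.
Specific orbital energy ε = v²/2 − μ/r = (1932)²/2 − 4.283×10¹³/8.144×10⁶ = -3.393×10⁶ J/kg.
Since ε = −μ/(2a), a = −μ/(2ε) = 6.312×10⁶ m = 6311.9 km.

a ≈ 6312 km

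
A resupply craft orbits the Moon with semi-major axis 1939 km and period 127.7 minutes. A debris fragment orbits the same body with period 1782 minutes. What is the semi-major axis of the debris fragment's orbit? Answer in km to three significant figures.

a₂ ≈ 11200 km

Kepler's third law: a³ ∝ T², so a₂ = a₁ (T₂/T₁)^(2/3).
T₂/T₁ = 13.95, (T₂/T₁)^(2/3) = 5.796.
a₂ = 1939 × 5.796 = 11240 km.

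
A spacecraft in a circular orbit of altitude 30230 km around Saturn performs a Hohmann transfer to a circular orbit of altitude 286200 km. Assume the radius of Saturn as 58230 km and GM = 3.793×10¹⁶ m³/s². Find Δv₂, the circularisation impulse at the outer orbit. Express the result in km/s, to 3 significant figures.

r₁ = 58230 + 30230 = 88460 km = 8.8460×10⁷ m.
r₂ = 58230 + 286200 = 344430 km = 3.4443×10⁸ m.
Transfer ellipse a_t = (r₁ + r₂)/2 = 2.164×10⁸ m.
At r₁: circular v_c1 = √(μ/r₁) = 20710 m/s; transfer-perikrone v_p = √[μ(2/r₁ − 1/a_t)] = 26120 m/s.
At r₂: circular v_c2 = √(μ/r₂) = 10490 m/s; transfer-apokrone v_a = √[μ(2/r₂ − 1/a_t)] = 6709 m/s.
Δv₂ = v_c2 − v_a = 3785 m/s.
= 3.785 km/s.

Δv ≈ 3.79 km/s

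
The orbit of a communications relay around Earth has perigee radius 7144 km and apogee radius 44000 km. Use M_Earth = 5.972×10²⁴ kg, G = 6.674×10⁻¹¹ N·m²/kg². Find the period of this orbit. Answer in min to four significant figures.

μ = GM = 6.674×10⁻¹¹ × 5.972×10²⁴ = 3.986×10¹⁴ m³/s².
Semi-major axis a = (r_p + r_a)/2 = (7144.0 + 44000)/2 = 25572 km = 2.557×10⁷ m.
By Kepler's third law T = 2π√(a³/μ) = 2π × 6.477×10³ = 4.070×10⁴ s.
= 678.3 min.

T ≈ 678.3 min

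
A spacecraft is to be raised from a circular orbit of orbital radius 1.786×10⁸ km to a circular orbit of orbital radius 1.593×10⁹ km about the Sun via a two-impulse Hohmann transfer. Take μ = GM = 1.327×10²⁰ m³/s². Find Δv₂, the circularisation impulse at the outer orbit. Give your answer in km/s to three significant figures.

r₁ = 1.786×10⁸ km = 1.786×10¹¹ m.
r₂ = 1.593×10⁹ km = 1.593×10¹² m.
Transfer ellipse a_t = (r₁ + r₂)/2 = 8.858×10¹¹ m.
At r₁: circular v_c1 = √(μ/r₁) = 27260 m/s; transfer-perihelion v_p = √[μ(2/r₁ − 1/a_t)] = 36550 m/s.
At r₂: circular v_c2 = √(μ/r₂) = 9127 m/s; transfer-aphelion v_a = √[μ(2/r₂ − 1/a_t)] = 4098 m/s.
Δv₂ = v_c2 − v_a = 5029 m/s.
= 5.029 km/s.

Δv ≈ 5.03 km/s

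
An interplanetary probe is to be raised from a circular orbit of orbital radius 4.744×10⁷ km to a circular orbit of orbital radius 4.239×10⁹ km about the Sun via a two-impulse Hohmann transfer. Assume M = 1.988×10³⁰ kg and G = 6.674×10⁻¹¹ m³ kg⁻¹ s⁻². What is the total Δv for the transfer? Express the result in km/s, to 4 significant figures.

Δv_total ≈ 26.25 km/s

μ = GM = 6.674×10⁻¹¹ × 1.988×10³⁰ = 1.327×10²⁰ m³/s².
r₁ = 4.744×10⁷ km = 4.744×10¹⁰ m.
r₂ = 4.239×10⁹ km = 4.239×10¹² m.
Transfer ellipse a_t = (r₁ + r₂)/2 = 2.143×10¹² m.
At r₁: circular v_c1 = √(μ/r₁) = 52880 m/s; transfer-perihelion v_p = √[μ(2/r₁ − 1/a_t)] = 74380 m/s.
Δv₁ = v_p − v_c1 = 21490 m/s.
At r₂: circular v_c2 = √(μ/r₂) = 5595 m/s; transfer-aphelion v_a = √[μ(2/r₂ − 1/a_t)] = 832.4 m/s.
Δv₂ = v_c2 − v_a = 4762 m/s.
Total Δv = Δv₁ + Δv₂ = 26250 m/s = 26.25 km/s.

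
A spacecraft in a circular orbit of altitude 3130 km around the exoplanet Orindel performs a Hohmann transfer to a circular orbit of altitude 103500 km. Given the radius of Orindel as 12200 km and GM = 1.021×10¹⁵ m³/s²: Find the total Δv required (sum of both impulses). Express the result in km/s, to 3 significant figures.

Δv_total ≈ 4.22 km/s

r₁ = 12200 + 3130 = 15330 km = 1.5330×10⁷ m.
r₂ = 12200 + 103500 = 115700 km = 1.1570×10⁸ m.
Transfer ellipse a_t = (r₁ + r₂)/2 = 6.552×10⁷ m.
At r₁: circular v_c1 = √(μ/r₁) = 8161 m/s; transfer-periapsis v_p = √[μ(2/r₁ − 1/a_t)] = 10850 m/s.
Δv₁ = v_p − v_c1 = 2684 m/s.
At r₂: circular v_c2 = √(μ/r₂) = 2971 m/s; transfer-apoapsis v_a = √[μ(2/r₂ − 1/a_t)] = 1437 m/s.
Δv₂ = v_c2 − v_a = 1534 m/s.
Total Δv = Δv₁ + Δv₂ = 4218 m/s = 4.218 km/s.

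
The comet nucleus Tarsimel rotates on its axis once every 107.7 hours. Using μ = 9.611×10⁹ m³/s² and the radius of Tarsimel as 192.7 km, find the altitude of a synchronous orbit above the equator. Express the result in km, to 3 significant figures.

T = 107.7 hours = 3.877×10⁵ s.
A synchronous orbit has period T, so by Kepler's third law a = (μT²/4π²)^(1/3).
μT²/4π² = 9.611×10⁹ × (3.877×10⁵)² / 39.48 = 3.660×10¹⁹ m³.
a = 3.320×10⁶ m = 3320.1 km.
Altitude h = a − R = 3320.1 − 192.7 = 3127.4 km.

h_sync ≈ 3130 km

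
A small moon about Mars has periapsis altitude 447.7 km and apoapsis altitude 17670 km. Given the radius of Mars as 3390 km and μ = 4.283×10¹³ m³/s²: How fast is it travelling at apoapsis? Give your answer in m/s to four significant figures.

r_p = 3390 + 447.7 = 3837.7 km = 3.8377×10⁶ m.
r_a = 3390 + 17670 = 21060 km = 2.1060×10⁷ m.
Semi-major axis a = (r_p + r_a)/2 = 12449 km = 1.245×10⁷ m.
Vis-viva: v² = μ(2/r − 1/a) = 4.283×10¹³ × (9.497×10⁻⁸ − 8.033×10⁻⁸) = 6.269×10⁵ m²/s².
v = 791.8 m/s.

v ≈ 791.8 m/s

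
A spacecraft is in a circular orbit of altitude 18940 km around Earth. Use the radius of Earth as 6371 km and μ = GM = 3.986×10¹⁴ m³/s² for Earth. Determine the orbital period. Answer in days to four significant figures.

T ≈ 0.4638 days

r = 6371 + 18940 = 25311 km = 2.5311×10⁷ m.
Kepler's third law: T = 2π√(r³/μ) = 2π√((2.531×10⁷)³ / 3.986×10¹⁴).
r³/μ = 4.068×10⁷ s², so T = 2π × 6.378×10³ = 4.008×10⁴ s.
Converting: 4.008×10⁴ s ÷ 86400 = 0.4638 days.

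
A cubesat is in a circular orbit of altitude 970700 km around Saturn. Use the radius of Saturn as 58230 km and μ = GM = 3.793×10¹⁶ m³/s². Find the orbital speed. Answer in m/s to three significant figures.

r = 58230 + 970700 = 1028900 km = 1.0289×10⁹ m.
For a circular orbit v = √(μ/r) = √(3.793×10¹⁶ / 1.029×10⁹) = √(3.686×10⁷) = 6072 m/s.

v ≈ 6070 m/s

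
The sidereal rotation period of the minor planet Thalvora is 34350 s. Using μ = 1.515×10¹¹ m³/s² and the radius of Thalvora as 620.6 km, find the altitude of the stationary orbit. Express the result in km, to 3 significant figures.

h_sync ≈ 1030 km

A synchronous orbit has period T, so by Kepler's third law a = (μT²/4π²)^(1/3).
μT²/4π² = 1.515×10¹¹ × (3.435×10⁴)² / 39.48 = 4.528×10¹⁸ m³.
a = 1.654×10⁶ m = 1654.4 km.
Altitude h = a − R = 1654.4 − 620.6 = 1033.8 km.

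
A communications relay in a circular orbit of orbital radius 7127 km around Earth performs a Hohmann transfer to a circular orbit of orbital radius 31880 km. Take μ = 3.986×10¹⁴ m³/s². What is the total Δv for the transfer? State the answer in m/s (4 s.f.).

Δv_total ≈ 3481 m/s

r₁ = 7127 km = 7.127×10⁶ m.
r₂ = 31880 km = 3.188×10⁷ m.
Transfer ellipse a_t = (r₁ + r₂)/2 = 1.950×10⁷ m.
At r₁: circular v_c1 = √(μ/r₁) = 7479 m/s; transfer-perigee v_p = √[μ(2/r₁ − 1/a_t)] = 9561 m/s.
Δv₁ = v_p − v_c1 = 2083 m/s.
At r₂: circular v_c2 = √(μ/r₂) = 3536 m/s; transfer-apogee v_a = √[μ(2/r₂ − 1/a_t)] = 2138 m/s.
Δv₂ = v_c2 − v_a = 1398 m/s.
Total Δv = Δv₁ + Δv₂ = 3481 m/s.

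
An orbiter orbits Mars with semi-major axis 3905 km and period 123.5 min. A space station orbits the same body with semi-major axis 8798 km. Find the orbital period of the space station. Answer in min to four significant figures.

T₂ ≈ 417.6 min

Kepler's third law: T² ∝ a³, so T₂ = T₁ (a₂/a₁)^(3/2).
a₂/a₁ = 2.253, (a₂/a₁)^(3/2) = 3.382.
T₂ = 123.5 × 3.382 = 417.6 min.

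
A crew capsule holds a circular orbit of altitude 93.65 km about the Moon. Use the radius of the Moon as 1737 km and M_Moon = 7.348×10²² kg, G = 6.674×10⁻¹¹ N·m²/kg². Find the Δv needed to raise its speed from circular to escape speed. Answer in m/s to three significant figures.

Δv ≈ 678 m/s

μ = GM = 6.674×10⁻¹¹ × 7.348×10²² = 4.904×10¹² m³/s².
r = 1737 + 93.65 = 1830.7 km = 1.8306×10⁶ m.
Circular speed v_c = √(μ/r) = 1637 m/s.
Escape speed v_esc = √(2μ/r) = √2 × v_c = 2315 m/s.
Δv = v_esc − v_c = 678.0 m/s.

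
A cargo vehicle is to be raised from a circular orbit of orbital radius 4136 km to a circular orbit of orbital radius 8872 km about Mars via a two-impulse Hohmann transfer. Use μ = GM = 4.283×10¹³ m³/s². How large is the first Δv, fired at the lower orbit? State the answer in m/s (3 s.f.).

r₁ = 4136 km = 4.136×10⁶ m.
r₂ = 8872 km = 8.872×10⁶ m.
Transfer ellipse a_t = (r₁ + r₂)/2 = 6.504×10⁶ m.
At r₁: circular v_c1 = √(μ/r₁) = 3218 m/s; transfer-periapsis v_p = √[μ(2/r₁ − 1/a_t)] = 3758 m/s.
Δv₁ = v_p − v_c1 = 540.4 m/s.

Δv ≈ 540 m/s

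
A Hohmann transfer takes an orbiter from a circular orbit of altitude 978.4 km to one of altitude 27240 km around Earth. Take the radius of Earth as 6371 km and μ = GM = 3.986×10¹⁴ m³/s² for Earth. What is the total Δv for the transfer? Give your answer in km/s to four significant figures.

r₁ = 6371 + 978.4 = 7349.4 km = 7.3494×10⁶ m.
r₂ = 6371 + 27240 = 33611 km = 3.3611×10⁷ m.
Transfer ellipse a_t = (r₁ + r₂)/2 = 2.048×10⁷ m.
At r₁: circular v_c1 = √(μ/r₁) = 7364 m/s; transfer-perigee v_p = √[μ(2/r₁ − 1/a_t)] = 9434 m/s.
Δv₁ = v_p − v_c1 = 2070 m/s.
At r₂: circular v_c2 = √(μ/r₂) = 3444 m/s; transfer-apogee v_a = √[μ(2/r₂ − 1/a_t)] = 2063 m/s.
Δv₂ = v_c2 − v_a = 1381 m/s.
Total Δv = Δv₁ + Δv₂ = 3451 m/s = 3.451 km/s.

Δv_total ≈ 3.451 km/s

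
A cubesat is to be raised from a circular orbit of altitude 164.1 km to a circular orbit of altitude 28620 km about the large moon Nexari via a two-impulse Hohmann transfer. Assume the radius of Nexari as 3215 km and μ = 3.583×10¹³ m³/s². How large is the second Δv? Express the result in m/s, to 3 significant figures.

r₁ = 3215 + 164.1 = 3379.1 km = 3.3791×10⁶ m.
r₂ = 3215 + 28620 = 31835 km = 3.1835×10⁷ m.
Transfer ellipse a_t = (r₁ + r₂)/2 = 1.761×10⁷ m.
At r₁: circular v_c1 = √(μ/r₁) = 3256 m/s; transfer-periapsis v_p = √[μ(2/r₁ − 1/a_t)] = 4379 m/s.
At r₂: circular v_c2 = √(μ/r₂) = 1061 m/s; transfer-apoapsis v_a = √[μ(2/r₂ − 1/a_t)] = 464.8 m/s.
Δv₂ = v_c2 − v_a = 596.1 m/s.

Δv ≈ 596 m/s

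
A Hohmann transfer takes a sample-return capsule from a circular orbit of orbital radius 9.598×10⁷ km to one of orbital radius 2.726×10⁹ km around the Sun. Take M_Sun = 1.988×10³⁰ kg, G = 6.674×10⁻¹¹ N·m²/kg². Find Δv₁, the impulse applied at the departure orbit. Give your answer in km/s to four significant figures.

Δv ≈ 14.50 km/s

μ = GM = 6.674×10⁻¹¹ × 1.988×10³⁰ = 1.327×10²⁰ m³/s².
r₁ = 9.598×10⁷ km = 9.598×10¹⁰ m.
r₂ = 2.726×10⁹ km = 2.726×10¹² m.
Transfer ellipse a_t = (r₁ + r₂)/2 = 1.411×10¹² m.
At r₁: circular v_c1 = √(μ/r₁) = 37180 m/s; transfer-perihelion v_p = √[μ(2/r₁ − 1/a_t)] = 51680 m/s.
Δv₁ = v_p − v_c1 = 14500 m/s.
= 14.50 km/s.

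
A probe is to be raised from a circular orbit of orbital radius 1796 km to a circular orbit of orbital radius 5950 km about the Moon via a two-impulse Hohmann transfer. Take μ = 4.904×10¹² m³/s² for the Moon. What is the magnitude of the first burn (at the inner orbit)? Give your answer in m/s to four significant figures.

r₁ = 1796 km = 1.796×10⁶ m.
r₂ = 5950 km = 5.950×10⁶ m.
Transfer ellipse a_t = (r₁ + r₂)/2 = 3.873×10⁶ m.
At r₁: circular v_c1 = √(μ/r₁) = 1652 m/s; transfer-perilune v_p = √[μ(2/r₁ − 1/a_t)] = 2048 m/s.
Δv₁ = v_p − v_c1 = 395.7 m/s.

Δv ≈ 395.7 m/s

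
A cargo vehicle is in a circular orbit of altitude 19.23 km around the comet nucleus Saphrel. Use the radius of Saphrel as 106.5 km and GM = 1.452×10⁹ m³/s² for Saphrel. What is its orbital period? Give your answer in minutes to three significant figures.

T ≈ 123 minutes

r = 106.5 + 19.23 = 125.73 km = 1.2573×10⁵ m.
Kepler's third law: T = 2π√(r³/μ) = 2π√((1.257×10⁵)³ / 1.452×10⁹).
r³/μ = 1.369×10⁶ s², so T = 2π × 1.170×10³ = 7.351×10³ s.
Converting: 7.351×10³ s ÷ 60.00 = 122.5 minutes.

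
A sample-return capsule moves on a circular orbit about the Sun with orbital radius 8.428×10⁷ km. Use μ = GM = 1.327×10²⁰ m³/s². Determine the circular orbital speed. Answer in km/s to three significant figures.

r = 8.428×10⁷ km = 8.428×10¹⁰ m.
For a circular orbit v = √(μ/r) = √(1.327×10²⁰ / 8.428×10¹⁰) = √(1.575×10⁹) = 39680 m/s.
That is 39.68 km/s.

v ≈ 39.7 km/s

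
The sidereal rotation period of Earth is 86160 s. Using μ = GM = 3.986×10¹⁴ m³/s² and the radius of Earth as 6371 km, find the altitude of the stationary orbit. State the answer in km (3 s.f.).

A synchronous orbit has period T, so by Kepler's third law a = (μT²/4π²)^(1/3).
μT²/4π² = 3.986×10¹⁴ × (8.616×10⁴)² / 39.48 = 7.495×10²² m³.
a = 4.216×10⁷ m = 42163 km.
Altitude h = a − R = 42163 − 6371 = 35792 km.

h_sync ≈ 35800 km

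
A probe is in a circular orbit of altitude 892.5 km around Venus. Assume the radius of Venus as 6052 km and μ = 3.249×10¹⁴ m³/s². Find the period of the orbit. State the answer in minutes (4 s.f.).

T ≈ 106.3 minutes

r = 6052 + 892.5 = 6944.5 km = 6.9445×10⁶ m.
Kepler's third law: T = 2π√(r³/μ) = 2π√((6.944×10⁶)³ / 3.249×10¹⁴).
r³/μ = 1.031×10⁶ s², so T = 2π × 1.015×10³ = 6.379×10³ s.
Converting: 6.379×10³ s ÷ 60.00 = 106.3 minutes.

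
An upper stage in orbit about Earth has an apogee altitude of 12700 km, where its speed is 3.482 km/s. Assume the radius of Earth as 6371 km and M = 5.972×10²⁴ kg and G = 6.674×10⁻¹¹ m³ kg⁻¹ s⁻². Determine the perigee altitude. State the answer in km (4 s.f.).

perigee altitude ≈ 1421 km

μ = GM = 6.674×10⁻¹¹ × 5.972×10²⁴ = 3.986×10¹⁴ m³/s².
r_a = 6371 + 12700 = 19071 km = 1.907×10⁷ m.
Specific energy ε = v²/2 − μ/r = -1.484×10⁷ J/kg, so a = −μ/(2ε) = 1.343×10⁷ m.
The apsides satisfy r_p + r_a = 2a, so the perigee radius is 2a − r_a = 7.792×10⁶ m = 7792.0 km.
Perigee altitude = 7792.0 − 6371 = 1421.0 km.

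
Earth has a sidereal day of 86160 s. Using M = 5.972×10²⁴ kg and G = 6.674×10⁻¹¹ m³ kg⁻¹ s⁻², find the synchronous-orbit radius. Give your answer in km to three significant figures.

r_sync ≈ 42200 km

μ = GM = 6.674×10⁻¹¹ × 5.972×10²⁴ = 3.986×10¹⁴ m³/s².
A synchronous orbit has period T, so by Kepler's third law a = (μT²/4π²)^(1/3).
μT²/4π² = 3.986×10¹⁴ × (8.616×10⁴)² / 39.48 = 7.495×10²² m³.
a = 4.216×10⁷ m = 42162 km.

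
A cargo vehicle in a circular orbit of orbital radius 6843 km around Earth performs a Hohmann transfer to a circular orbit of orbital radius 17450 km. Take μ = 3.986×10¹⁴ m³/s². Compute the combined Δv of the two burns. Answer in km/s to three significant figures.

r₁ = 6843 km = 6.843×10⁶ m.
r₂ = 17450 km = 1.745×10⁷ m.
Transfer ellipse a_t = (r₁ + r₂)/2 = 1.215×10⁷ m.
At r₁: circular v_c1 = √(μ/r₁) = 7632 m/s; transfer-perigee v_p = √[μ(2/r₁ − 1/a_t)] = 9148 m/s.
Δv₁ = v_p − v_c1 = 1516 m/s.
At r₂: circular v_c2 = √(μ/r₂) = 4779 m/s; transfer-apogee v_a = √[μ(2/r₂ − 1/a_t)] = 3587 m/s.
Δv₂ = v_c2 − v_a = 1192 m/s.
Total Δv = Δv₁ + Δv₂ = 2708 m/s = 2.708 km/s.

Δv_total ≈ 2.71 km/s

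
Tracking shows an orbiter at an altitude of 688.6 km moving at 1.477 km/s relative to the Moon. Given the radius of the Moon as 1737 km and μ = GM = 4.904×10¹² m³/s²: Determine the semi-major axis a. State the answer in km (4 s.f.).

a ≈ 2634 km

r = 1737 + 688.6 = 2425.6 km = 2.426×10⁶ m.
Vis-viva rearranged: 1/a = 2/r − v²/μ = 8.245×10⁻⁷ − 4.448×10⁻⁷ = 3.797×10⁻⁷ m⁻¹.
a = 2.634×10⁶ m = 2633.7 km.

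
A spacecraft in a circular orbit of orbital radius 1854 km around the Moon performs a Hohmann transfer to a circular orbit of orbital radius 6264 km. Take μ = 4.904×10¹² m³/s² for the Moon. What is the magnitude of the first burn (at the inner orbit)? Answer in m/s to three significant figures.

r₁ = 1854 km = 1.854×10⁶ m.
r₂ = 6264 km = 6.264×10⁶ m.
Transfer ellipse a_t = (r₁ + r₂)/2 = 4.059×10⁶ m.
At r₁: circular v_c1 = √(μ/r₁) = 1626 m/s; transfer-perilune v_p = √[μ(2/r₁ − 1/a_t)] = 2020 m/s.
Δv₁ = v_p − v_c1 = 394.0 m/s.

Δv ≈ 394 m/s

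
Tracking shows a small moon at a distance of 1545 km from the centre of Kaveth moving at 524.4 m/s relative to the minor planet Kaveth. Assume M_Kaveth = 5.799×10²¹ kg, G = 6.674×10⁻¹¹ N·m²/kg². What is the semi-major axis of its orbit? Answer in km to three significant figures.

μ = GM = 6.674×10⁻¹¹ × 5.799×10²¹ = 3.870×10¹¹ m³/s².
r = 1.545×10⁶ m.
Specific orbital energy ε = v²/2 − μ/r = (524.4)²/2 − 3.870×10¹¹/1.545×10⁶ = -1.130×10⁵ J/kg.
Since ε = −μ/(2a), a = −μ/(2ε) = 1.712×10⁶ m = 1712.4 km.

a ≈ 1710 km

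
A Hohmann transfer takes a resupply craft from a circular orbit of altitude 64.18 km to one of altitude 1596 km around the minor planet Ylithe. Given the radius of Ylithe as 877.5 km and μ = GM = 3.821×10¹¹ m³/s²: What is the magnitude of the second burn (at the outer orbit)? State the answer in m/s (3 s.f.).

r₁ = 877.5 + 64.18 = 941.68 km = 9.4168×10⁵ m.
r₂ = 877.5 + 1596 = 2473.5 km = 2.4735×10⁶ m.
Transfer ellipse a_t = (r₁ + r₂)/2 = 1.708×10⁶ m.
At r₁: circular v_c1 = √(μ/r₁) = 637.0 m/s; transfer-periapsis v_p = √[μ(2/r₁ − 1/a_t)] = 766.7 m/s.
At r₂: circular v_c2 = √(μ/r₂) = 393.0 m/s; transfer-apoapsis v_a = √[μ(2/r₂ − 1/a_t)] = 291.9 m/s.
Δv₂ = v_c2 − v_a = 101.2 m/s.

Δv ≈ 101 m/s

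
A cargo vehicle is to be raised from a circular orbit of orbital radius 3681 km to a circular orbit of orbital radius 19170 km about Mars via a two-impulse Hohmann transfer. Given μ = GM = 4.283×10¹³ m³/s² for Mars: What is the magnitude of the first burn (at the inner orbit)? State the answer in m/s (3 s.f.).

Δv ≈ 1010 m/s

r₁ = 3681 km = 3.681×10⁶ m.
r₂ = 19170 km = 1.917×10⁷ m.
Transfer ellipse a_t = (r₁ + r₂)/2 = 1.143×10⁷ m.
At r₁: circular v_c1 = √(μ/r₁) = 3411 m/s; transfer-periapsis v_p = √[μ(2/r₁ − 1/a_t)] = 4418 m/s.
Δv₁ = v_p − v_c1 = 1007 m/s.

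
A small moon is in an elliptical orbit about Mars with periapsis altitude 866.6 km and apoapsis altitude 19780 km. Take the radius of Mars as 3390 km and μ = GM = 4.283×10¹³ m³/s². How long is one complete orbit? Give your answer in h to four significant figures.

T ≈ 13.54 h

r_p = 3390 + 866.6 = 4256.6 km = 4.2566×10⁶ m.
r_a = 3390 + 19780 = 23170 km = 2.3170×10⁷ m.
Semi-major axis a = (r_p + r_a)/2 = (4256.6 + 23170)/2 = 13713 km = 1.371×10⁷ m.
By Kepler's third law T = 2π√(a³/μ) = 2π × 7.760×10³ = 4.875×10⁴ s.
= 13.54 h.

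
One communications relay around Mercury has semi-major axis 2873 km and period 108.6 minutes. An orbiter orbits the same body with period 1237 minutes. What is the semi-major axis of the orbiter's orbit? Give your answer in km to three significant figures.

a₂ ≈ 14500 km

Kepler's third law: a³ ∝ T², so a₂ = a₁ (T₂/T₁)^(2/3).
T₂/T₁ = 11.39, (T₂/T₁)^(2/3) = 5.062.
a₂ = 2873 × 5.062 = 14540 km.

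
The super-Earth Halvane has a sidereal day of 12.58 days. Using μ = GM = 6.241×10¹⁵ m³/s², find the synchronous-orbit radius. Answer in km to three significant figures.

r_sync ≈ 5.72×10⁵ km

T = 12.58 days = 1.087×10⁶ s.
A synchronous orbit has period T, so by Kepler's third law a = (μT²/4π²)^(1/3).
μT²/4π² = 6.241×10¹⁵ × (1.087×10⁶)² / 39.48 = 1.868×10²⁶ m³.
a = 5.716×10⁸ m = 5.7160×10⁵ km.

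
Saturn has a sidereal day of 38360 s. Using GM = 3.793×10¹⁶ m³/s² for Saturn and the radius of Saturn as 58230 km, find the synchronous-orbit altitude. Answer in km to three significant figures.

A synchronous orbit has period T, so by Kepler's third law a = (μT²/4π²)^(1/3).
μT²/4π² = 3.793×10¹⁶ × (3.836×10⁴)² / 39.48 = 1.414×10²⁴ m³.
a = 1.122×10⁸ m = 1.1223×10⁵ km.
Altitude h = a − R = 1.1223×10⁵ − 58230 = 54005 km.

h_sync ≈ 54000 km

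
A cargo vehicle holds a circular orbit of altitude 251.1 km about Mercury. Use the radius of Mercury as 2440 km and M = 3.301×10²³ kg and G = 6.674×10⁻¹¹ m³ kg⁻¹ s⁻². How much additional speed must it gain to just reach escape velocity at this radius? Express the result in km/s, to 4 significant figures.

Δv ≈ 1.185 km/s

μ = GM = 6.674×10⁻¹¹ × 3.301×10²³ = 2.203×10¹³ m³/s².
r = 2440 + 251.1 = 2691.1 km = 2.6911×10⁶ m.
Circular speed v_c = √(μ/r) = 2861 m/s.
Escape speed v_esc = √(2μ/r) = √2 × v_c = 4046 m/s.
Δv = v_esc − v_c = 1185 m/s = 1.185 km/s.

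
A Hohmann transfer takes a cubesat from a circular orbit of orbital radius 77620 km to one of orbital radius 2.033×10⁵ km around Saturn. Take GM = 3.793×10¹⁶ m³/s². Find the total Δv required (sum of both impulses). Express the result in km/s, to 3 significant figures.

Δv_total ≈ 7.99 km/s

r₁ = 77620 km = 7.762×10⁷ m.
r₂ = 2.033×10⁵ km = 2.033×10⁸ m.
Transfer ellipse a_t = (r₁ + r₂)/2 = 1.405×10⁸ m.
At r₁: circular v_c1 = √(μ/r₁) = 22110 m/s; transfer-perikrone v_p = √[μ(2/r₁ − 1/a_t)] = 26590 m/s.
Δv₁ = v_p − v_c1 = 4489 m/s.
At r₂: circular v_c2 = √(μ/r₂) = 13660 m/s; transfer-apokrone v_a = √[μ(2/r₂ − 1/a_t)] = 10150 m/s.
Δv₂ = v_c2 − v_a = 3505 m/s.
Total Δv = Δv₁ + Δv₂ = 7994 m/s = 7.994 km/s.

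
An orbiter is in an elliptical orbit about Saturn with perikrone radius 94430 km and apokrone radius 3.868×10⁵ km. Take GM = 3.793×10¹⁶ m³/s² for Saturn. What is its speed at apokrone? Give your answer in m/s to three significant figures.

v ≈ 6200 m/s

Semi-major axis a = (r_p + r_a)/2 = 2.4062×10⁵ km = 2.406×10⁸ m.
Vis-viva: v² = μ(2/r − 1/a) = 3.793×10¹⁶ × (5.171×10⁻⁹ − 4.156×10⁻⁹) = 3.848×10⁷ m²/s².
v = 6204 m/s.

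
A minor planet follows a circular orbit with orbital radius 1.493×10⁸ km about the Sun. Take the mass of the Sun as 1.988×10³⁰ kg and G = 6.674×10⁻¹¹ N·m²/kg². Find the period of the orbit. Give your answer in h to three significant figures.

μ = GM = 6.674×10⁻¹¹ × 1.988×10³⁰ = 1.327×10²⁰ m³/s².
r = 1.493×10⁸ km = 1.493×10¹¹ m.
Kepler's third law: T = 2π√(r³/μ) = 2π√((1.493×10¹¹)³ / 1.327×10²⁰).
r³/μ = 2.508×10¹³ s², so T = 2π × 5.008×10⁶ = 3.147×10⁷ s.
Converting: 3.147×10⁷ s ÷ 3600 = 8741 h.

T ≈ 8740 h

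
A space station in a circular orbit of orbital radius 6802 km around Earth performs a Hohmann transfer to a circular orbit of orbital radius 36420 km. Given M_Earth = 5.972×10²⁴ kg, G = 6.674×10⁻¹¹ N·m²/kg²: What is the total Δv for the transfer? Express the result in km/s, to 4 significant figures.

Δv_total ≈ 3.735 km/s

μ = GM = 6.674×10⁻¹¹ × 5.972×10²⁴ = 3.986×10¹⁴ m³/s².
r₁ = 6802 km = 6.802×10⁶ m.
r₂ = 36420 km = 3.642×10⁷ m.
Transfer ellipse a_t = (r₁ + r₂)/2 = 2.161×10⁷ m.
At r₁: circular v_c1 = √(μ/r₁) = 7655 m/s; transfer-perigee v_p = √[μ(2/r₁ − 1/a_t)] = 9937 m/s.
Δv₁ = v_p − v_c1 = 2282 m/s.
At r₂: circular v_c2 = √(μ/r₂) = 3308 m/s; transfer-apogee v_a = √[μ(2/r₂ − 1/a_t)] = 1856 m/s.
Δv₂ = v_c2 − v_a = 1452 m/s.
Total Δv = Δv₁ + Δv₂ = 3735 m/s = 3.735 km/s.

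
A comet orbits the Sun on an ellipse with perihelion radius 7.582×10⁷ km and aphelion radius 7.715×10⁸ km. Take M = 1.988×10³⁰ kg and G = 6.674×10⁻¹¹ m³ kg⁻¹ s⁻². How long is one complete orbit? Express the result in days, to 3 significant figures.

T ≈ 1740 days

μ = GM = 6.674×10⁻¹¹ × 1.988×10³⁰ = 1.327×10²⁰ m³/s².
Semi-major axis a = (r_p + r_a)/2 = (7.5820×10⁷ + 7.7150×10⁸)/2 = 4.2366×10⁸ km = 4.237×10¹¹ m.
By Kepler's third law T = 2π√(a³/μ) = 2π × 2.394×10⁷ = 1.504×10⁸ s.
= 1741 days.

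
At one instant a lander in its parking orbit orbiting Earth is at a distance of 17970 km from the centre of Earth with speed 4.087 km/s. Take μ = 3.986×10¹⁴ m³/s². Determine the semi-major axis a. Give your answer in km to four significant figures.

r = 1.797×10⁷ m.
Vis-viva rearranged: 1/a = 2/r − v²/μ = 1.113×10⁻⁷ − 4.191×10⁻⁸ = 6.939×10⁻⁸ m⁻¹.
a = 1.441×10⁷ m = 14411 km.

a ≈ 14410 km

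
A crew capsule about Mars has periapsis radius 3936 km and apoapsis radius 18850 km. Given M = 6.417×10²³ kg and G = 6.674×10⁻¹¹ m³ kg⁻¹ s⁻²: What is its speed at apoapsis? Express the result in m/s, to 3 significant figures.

v ≈ 886 m/s

μ = GM = 6.674×10⁻¹¹ × 6.417×10²³ = 4.283×10¹³ m³/s².
Semi-major axis a = (r_p + r_a)/2 = 11393 km = 1.139×10⁷ m.
Vis-viva: v² = μ(2/r − 1/a) = 4.283×10¹³ × (1.061×10⁻⁷ − 8.777×10⁻⁸) = 7.849×10⁵ m²/s².
v = 886.0 m/s.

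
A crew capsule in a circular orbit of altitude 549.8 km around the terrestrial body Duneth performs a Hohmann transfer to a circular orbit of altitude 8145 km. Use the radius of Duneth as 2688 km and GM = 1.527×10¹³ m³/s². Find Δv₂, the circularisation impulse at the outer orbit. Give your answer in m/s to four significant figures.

r₁ = 2688 + 549.8 = 3237.8 km = 3.2378×10⁶ m.
r₂ = 2688 + 8145 = 10833 km = 1.0833×10⁷ m.
Transfer ellipse a_t = (r₁ + r₂)/2 = 7.035×10⁶ m.
At r₁: circular v_c1 = √(μ/r₁) = 2172 m/s; transfer-periapsis v_p = √[μ(2/r₁ − 1/a_t)] = 2695 m/s.
At r₂: circular v_c2 = √(μ/r₂) = 1187 m/s; transfer-apoapsis v_a = √[μ(2/r₂ − 1/a_t)] = 805.4 m/s.
Δv₂ = v_c2 − v_a = 381.8 m/s.

Δv ≈ 381.8 m/s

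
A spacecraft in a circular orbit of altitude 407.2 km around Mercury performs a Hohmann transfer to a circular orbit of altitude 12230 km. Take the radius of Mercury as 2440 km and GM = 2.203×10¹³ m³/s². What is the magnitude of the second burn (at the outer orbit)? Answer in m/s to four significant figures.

Δv ≈ 526.8 m/s

r₁ = 2440 + 407.2 = 2847.2 km = 2.8472×10⁶ m.
r₂ = 2440 + 12230 = 14670 km = 1.4670×10⁷ m.
Transfer ellipse a_t = (r₁ + r₂)/2 = 8.759×10⁶ m.
At r₁: circular v_c1 = √(μ/r₁) = 2782 m/s; transfer-periherm v_p = √[μ(2/r₁ − 1/a_t)] = 3600 m/s.
At r₂: circular v_c2 = √(μ/r₂) = 1225 m/s; transfer-apoherm v_a = √[μ(2/r₂ − 1/a_t)] = 698.7 m/s.
Δv₂ = v_c2 − v_a = 526.8 m/s.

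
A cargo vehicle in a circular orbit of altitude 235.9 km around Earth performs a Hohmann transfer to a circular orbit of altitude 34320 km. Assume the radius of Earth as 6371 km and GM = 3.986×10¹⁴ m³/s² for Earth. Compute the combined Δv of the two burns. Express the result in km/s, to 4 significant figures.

r₁ = 6371 + 235.9 = 6606.9 km = 6.6069×10⁶ m.
r₂ = 6371 + 34320 = 40691 km = 4.0691×10⁷ m.
Transfer ellipse a_t = (r₁ + r₂)/2 = 2.365×10⁷ m.
At r₁: circular v_c1 = √(μ/r₁) = 7767 m/s; transfer-perigee v_p = √[μ(2/r₁ − 1/a_t)] = 10190 m/s.
Δv₁ = v_p − v_c1 = 2421 m/s.
At r₂: circular v_c2 = √(μ/r₂) = 3130 m/s; transfer-apogee v_a = √[μ(2/r₂ − 1/a_t)] = 1654 m/s.
Δv₂ = v_c2 − v_a = 1476 m/s.
Total Δv = Δv₁ + Δv₂ = 3897 m/s = 3.897 km/s.

Δv_total ≈ 3.897 km/s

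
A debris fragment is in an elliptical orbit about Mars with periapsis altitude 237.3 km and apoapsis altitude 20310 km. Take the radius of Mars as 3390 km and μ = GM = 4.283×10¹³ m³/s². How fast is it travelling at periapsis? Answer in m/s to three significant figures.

v ≈ 4530 m/s

r_p = 3390 + 237.3 = 3627.3 km = 3.6273×10⁶ m.
r_a = 3390 + 20310 = 23700 km = 2.3700×10⁷ m.
Semi-major axis a = (r_p + r_a)/2 = 13664 km = 1.366×10⁷ m.
Vis-viva: v² = μ(2/r − 1/a) = 4.283×10¹³ × (5.514×10⁻⁷ − 7.319×10⁻⁸) = 2.048×10⁷ m²/s².
v = 4526 m/s.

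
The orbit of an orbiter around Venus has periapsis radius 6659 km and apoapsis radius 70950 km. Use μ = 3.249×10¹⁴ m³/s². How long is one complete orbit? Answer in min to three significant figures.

Semi-major axis a = (r_p + r_a)/2 = (6659.0 + 70950)/2 = 38804 km = 3.880×10⁷ m.
By Kepler's third law T = 2π√(a³/μ) = 2π × 1.341×10⁴ = 8.426×10⁴ s.
= 1404 min.

T ≈ 1400 min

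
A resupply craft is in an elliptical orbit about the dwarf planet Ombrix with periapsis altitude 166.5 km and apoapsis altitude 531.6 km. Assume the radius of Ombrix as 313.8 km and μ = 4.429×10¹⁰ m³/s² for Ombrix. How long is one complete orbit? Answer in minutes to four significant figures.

T ≈ 268.5 minutes

r_p = 313.8 + 166.5 = 480.30 km = 4.8030×10⁵ m.
r_a = 313.8 + 531.6 = 845.40 km = 8.4540×10⁵ m.
Semi-major axis a = (r_p + r_a)/2 = (480.30 + 845.40)/2 = 662.85 km = 6.628×10⁵ m.
By Kepler's third law T = 2π√(a³/μ) = 2π × 2.564×10³ = 1.611×10⁴ s.
= 268.5 minutes.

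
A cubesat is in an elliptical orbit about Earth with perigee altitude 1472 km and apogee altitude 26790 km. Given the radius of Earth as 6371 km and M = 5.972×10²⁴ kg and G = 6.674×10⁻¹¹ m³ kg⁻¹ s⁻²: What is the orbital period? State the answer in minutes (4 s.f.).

μ = GM = 6.674×10⁻¹¹ × 5.972×10²⁴ = 3.986×10¹⁴ m³/s².
r_p = 6371 + 1472 = 7843.0 km = 7.8430×10⁶ m.
r_a = 6371 + 26790 = 33161 km = 3.3161×10⁷ m.
Semi-major axis a = (r_p + r_a)/2 = (7843.0 + 33161)/2 = 20502 km = 2.050×10⁷ m.
By Kepler's third law T = 2π√(a³/μ) = 2π × 4.650×10³ = 2.922×10⁴ s.
= 486.9 minutes.

T ≈ 486.9 minutes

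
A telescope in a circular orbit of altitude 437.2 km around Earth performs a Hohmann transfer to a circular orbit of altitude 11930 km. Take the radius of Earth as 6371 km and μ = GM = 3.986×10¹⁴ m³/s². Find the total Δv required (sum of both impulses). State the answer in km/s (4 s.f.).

Δv_total ≈ 2.817 km/s

r₁ = 6371 + 437.2 = 6808.2 km = 6.8082×10⁶ m.
r₂ = 6371 + 11930 = 18301 km = 1.8301×10⁷ m.
Transfer ellipse a_t = (r₁ + r₂)/2 = 1.255×10⁷ m.
At r₁: circular v_c1 = √(μ/r₁) = 7652 m/s; transfer-perigee v_p = √[μ(2/r₁ − 1/a_t)] = 9238 m/s.
Δv₁ = v_p − v_c1 = 1587 m/s.
At r₂: circular v_c2 = √(μ/r₂) = 4667 m/s; transfer-apogee v_a = √[μ(2/r₂ − 1/a_t)] = 3437 m/s.
Δv₂ = v_c2 − v_a = 1230 m/s.
Total Δv = Δv₁ + Δv₂ = 2817 m/s = 2.817 km/s.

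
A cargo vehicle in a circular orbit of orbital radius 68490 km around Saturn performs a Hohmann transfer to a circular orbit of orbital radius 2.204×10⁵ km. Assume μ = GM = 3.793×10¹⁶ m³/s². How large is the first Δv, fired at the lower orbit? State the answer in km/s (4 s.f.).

r₁ = 68490 km = 6.849×10⁷ m.
r₂ = 2.204×10⁵ km = 2.204×10⁸ m.
Transfer ellipse a_t = (r₁ + r₂)/2 = 1.444×10⁸ m.
At r₁: circular v_c1 = √(μ/r₁) = 23530 m/s; transfer-perikrone v_p = √[μ(2/r₁ − 1/a_t)] = 29070 m/s.
Δv₁ = v_p − v_c1 = 5536 m/s.
= 5.536 km/s.

Δv ≈ 5.536 km/s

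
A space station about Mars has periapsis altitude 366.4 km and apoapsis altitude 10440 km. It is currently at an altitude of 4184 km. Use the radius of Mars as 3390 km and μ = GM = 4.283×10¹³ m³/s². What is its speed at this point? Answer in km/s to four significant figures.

r_p = 3390 + 366.4 = 3756.4 km = 3.7564×10⁶ m.
r_a = 3390 + 10440 = 13830 km = 1.3830×10⁷ m.
r = 3390 + 4184 = 7574.0 km = 7.574×10⁶ m.
Semi-major axis a = (r_p + r_a)/2 = 8793.2 km = 8.793×10⁶ m.
Vis-viva: v² = μ(2/r − 1/a) = 4.283×10¹³ × (2.641×10⁻⁷ − 1.137×10⁻⁷) = 6.439×10⁶ m²/s².
v = 2538 m/s = 2.538 km/s.

v ≈ 2.538 km/s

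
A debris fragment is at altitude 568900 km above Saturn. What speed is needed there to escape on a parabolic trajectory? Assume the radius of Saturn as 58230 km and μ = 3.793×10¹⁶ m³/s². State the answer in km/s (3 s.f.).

v_esc ≈ 11.0 km/s

r = 58230 + 568900 = 627130 km = 6.2713×10⁸ m.
Escape speed v_esc = √(2μ/r) = √(2 × 3.793×10¹⁶ / 6.271×10⁸) = √(1.210×10⁸) = 11000 m/s.
= 11.00 km/s.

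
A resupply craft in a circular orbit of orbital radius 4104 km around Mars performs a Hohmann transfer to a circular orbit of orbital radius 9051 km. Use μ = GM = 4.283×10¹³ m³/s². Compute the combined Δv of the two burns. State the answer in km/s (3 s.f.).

r₁ = 4104 km = 4.104×10⁶ m.
r₂ = 9051 km = 9.051×10⁶ m.
Transfer ellipse a_t = (r₁ + r₂)/2 = 6.578×10⁶ m.
At r₁: circular v_c1 = √(μ/r₁) = 3231 m/s; transfer-periapsis v_p = √[μ(2/r₁ − 1/a_t)] = 3790 m/s.
Δv₁ = v_p − v_c1 = 559.1 m/s.
At r₂: circular v_c2 = √(μ/r₂) = 2175 m/s; transfer-apoapsis v_a = √[μ(2/r₂ − 1/a_t)] = 1718 m/s.
Δv₂ = v_c2 − v_a = 457.0 m/s.
Total Δv = Δv₁ + Δv₂ = 1016 m/s = 1.016 km/s.

Δv_total ≈ 1.02 km/s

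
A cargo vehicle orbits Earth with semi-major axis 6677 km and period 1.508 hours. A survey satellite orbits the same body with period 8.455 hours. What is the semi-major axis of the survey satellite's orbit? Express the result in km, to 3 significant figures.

a₂ ≈ 21100 km

Kepler's third law: a³ ∝ T², so a₂ = a₁ (T₂/T₁)^(2/3).
T₂/T₁ = 5.607, (T₂/T₁)^(2/3) = 3.156.
a₂ = 6677 × 3.156 = 21070 km.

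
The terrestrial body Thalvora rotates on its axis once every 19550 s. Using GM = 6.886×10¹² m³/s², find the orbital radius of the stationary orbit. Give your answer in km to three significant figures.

A synchronous orbit has period T, so by Kepler's third law a = (μT²/4π²)^(1/3).
μT²/4π² = 6.886×10¹² × (1.955×10⁴)² / 39.48 = 6.667×10¹⁹ m³.
a = 4.055×10⁶ m = 4054.8 km.

r_sync ≈ 4050 km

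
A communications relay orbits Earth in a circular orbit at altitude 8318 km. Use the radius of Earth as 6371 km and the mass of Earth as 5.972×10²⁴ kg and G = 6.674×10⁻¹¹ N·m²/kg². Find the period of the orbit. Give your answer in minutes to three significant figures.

μ = GM = 6.674×10⁻¹¹ × 5.972×10²⁴ = 3.986×10¹⁴ m³/s².
r = 6371 + 8318 = 14689 km = 1.4689×10⁷ m.
Kepler's third law: T = 2π√(r³/μ) = 2π√((1.469×10⁷)³ / 3.986×10¹⁴).
r³/μ = 7.952×10⁶ s², so T = 2π × 2.820×10³ = 1.772×10⁴ s.
Converting: 1.772×10⁴ s ÷ 60.00 = 295.3 minutes.

T ≈ 295 minutes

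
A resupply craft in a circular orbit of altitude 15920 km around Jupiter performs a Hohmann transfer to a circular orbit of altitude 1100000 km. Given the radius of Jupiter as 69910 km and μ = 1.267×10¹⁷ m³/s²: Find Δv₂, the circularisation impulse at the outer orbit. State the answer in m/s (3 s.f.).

Δv ≈ 6560 m/s

r₁ = 69910 + 15920 = 85830 km = 8.5830×10⁷ m.
r₂ = 69910 + 1100000 = 1169900 km = 1.1699×10⁹ m.
Transfer ellipse a_t = (r₁ + r₂)/2 = 6.279×10⁸ m.
At r₁: circular v_c1 = √(μ/r₁) = 38420 m/s; transfer-perijove v_p = √[μ(2/r₁ − 1/a_t)] = 52450 m/s.
At r₂: circular v_c2 = √(μ/r₂) = 10410 m/s; transfer-apojove v_a = √[μ(2/r₂ − 1/a_t)] = 3848 m/s.
Δv₂ = v_c2 − v_a = 6559 m/s.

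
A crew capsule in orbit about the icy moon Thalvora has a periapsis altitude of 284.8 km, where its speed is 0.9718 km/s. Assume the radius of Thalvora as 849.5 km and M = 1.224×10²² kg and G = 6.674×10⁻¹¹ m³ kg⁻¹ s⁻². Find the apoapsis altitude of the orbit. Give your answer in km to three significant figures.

μ = GM = 6.674×10⁻¹¹ × 1.224×10²² = 8.169×10¹¹ m³/s².
r_p = 849.5 + 284.8 = 1134.3 km = 1.134×10⁶ m.
Specific energy ε = v²/2 − μ/r = -2.480×10⁵ J/kg, so a = −μ/(2ε) = 1.647×10⁶ m.
The apsides satisfy r_p + r_a = 2a, so the apoapsis radius is 2a − r_p = 2.160×10⁶ m = 2159.9 km.
Apoapsis altitude = 2159.9 − 849.5 = 1310.4 km.

apoapsis altitude ≈ 1310 km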